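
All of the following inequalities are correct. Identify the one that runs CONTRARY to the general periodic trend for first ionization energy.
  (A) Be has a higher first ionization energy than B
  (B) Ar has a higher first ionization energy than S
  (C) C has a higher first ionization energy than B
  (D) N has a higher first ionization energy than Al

(A)

The general trend: first ionization energy increases across a period and decreases down a group.
(A) Be (period 2, group 2) vs B (period 2, group 13): the stated order contradicts the simple trend.
(B) Ar (period 3, group 18) vs S (period 3, group 16): the stated order agrees with the simple trend.
(C) C (period 2, group 14) vs B (period 2, group 13): the stated order agrees with the simple trend.
(D) N (period 2, group 15) vs Al (period 3, group 13): the stated order agrees with the simple trend.
The exception is (A): removing B's lone 2p electron is easier than breaking Be's filled 2s².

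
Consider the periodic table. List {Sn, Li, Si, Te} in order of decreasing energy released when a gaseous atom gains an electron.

Li is in period 2, group 1; Si is in period 3, group 14; Sn is in period 5, group 14; Te is in period 5, group 16.
Adding an electron releases more energy for atoms nearer the top right (short of the noble gases).
Neither a single period nor a single group — weigh both effects.
Sn > Li: the two effects oppose for this pair; the across-period effect wins (107 vs 60 kJ/mol).
Si > Sn: they share group 14; the group trend gives Si the larger value.
Te > Si: period and group pull opposite ways; the across-period shift dominates (190 vs 134 kJ/mol).
Tabulated electron affinity (kJ/mol): Li 60, Si 134, Sn 107, Te 190.
So from highest to lowest: Te > Si > Sn > Li.

Te, Si, Sn, Li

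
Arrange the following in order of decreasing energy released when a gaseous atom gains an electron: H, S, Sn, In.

S > Sn > H > In

H is in period 1, group 1; S is in period 3, group 16; In is in period 5, group 13; Sn is in period 5, group 14.
Electron affinity generally becomes more exothermic across a period toward the halogens and less exothermic down a group.
Here both period and group differ, so the two effects have to be weighed against each other.
H > In: the two effects oppose for this pair; the down-group effect wins (73 vs 29 kJ/mol).
Sn > H: period and group pull opposite ways; the across-period shift dominates (107 vs 73 kJ/mol).
S > Sn: relative to Sn, both the across-period and down-group shifts push S's electron affinity up.
Approximate values (kJ/mol): H 73, S 200, In 29, Sn 107.
So from highest to lowest: S > Sn > H > In.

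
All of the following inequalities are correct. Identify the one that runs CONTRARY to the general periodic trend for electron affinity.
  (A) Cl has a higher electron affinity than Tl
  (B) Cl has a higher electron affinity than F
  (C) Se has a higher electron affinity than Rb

The general trend: electron affinity increases across a period and decreases down a group.
(A) Cl (period 3, group 17) vs Tl (period 6, group 13): the stated order agrees with the simple trend.
(B) Cl (period 3, group 17) vs F (period 2, group 17): the stated order contradicts the simple trend.
(C) Se (period 4, group 16) vs Rb (period 5, group 1): the stated order agrees with the simple trend.
The exception is (B): F's small 2p subshell makes the incoming electron feel strong e⁻–e⁻ repulsion, so Cl actually releases more energy on gaining an electron.

(B)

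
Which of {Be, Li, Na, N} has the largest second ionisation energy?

Consider each +1 ion: Be⁺ still has 1 valence electron; Li⁺ is the bare [He] core; Na⁺ is the bare [Ne] core; N⁺ still has 4 valence electrons.
Pulling an electron out of a noble-gas core costs far more than removing a remaining valence electron, so Na and Li sit at the high end of IE_2.
Valence configurations: Be⁺ [He]2s¹, N⁺ [He]2s²2p².
The numbers (kJ/mol): Be 1757, Li 7298, Na 4562, N 2856.
Putting it together, IE_2: Be < N < Na < Li.

Li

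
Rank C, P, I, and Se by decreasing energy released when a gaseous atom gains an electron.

I > Se > C > P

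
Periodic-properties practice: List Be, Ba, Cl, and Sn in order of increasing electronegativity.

Ba < Be < Sn < Cl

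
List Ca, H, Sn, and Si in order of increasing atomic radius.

H is in period 1, group 1; Si is in period 3, group 14; Ca is in period 4, group 2; Sn is in period 5, group 14.
Atomic radius shrinks across a period as nuclear charge pulls the same shell inward, and grows down a group as new shells are added.
Here both period and group differ, so the two effects have to be weighed against each other.
Si > H: the two effects oppose for this pair; the down-group effect wins (116 vs 32 pm).
Sn > Si: they share group 14; the group trend gives Sn the larger value.
Ca > Sn: period and group pull opposite ways; the across-period shift dominates (171 vs 140 pm).
For reference (pm): H 32, Si 116, Ca 171, Sn 140.
So from smallest to largest: H < Si < Sn < Ca.

H < Si < Sn < Ca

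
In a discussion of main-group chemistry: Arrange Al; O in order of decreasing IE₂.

O > Al

IE_2 is the cost of taking one more electron from the +1 cation: Al⁺ still has 2 valence electrons; O⁺ still has 5 valence electrons.
All are still removing valence electrons, so compare the +1 ions as you would atoms: IE_2 generally rises across a period (higher Z_eff) and falls down a group (larger shell), subject to the usual subshell exceptions.
Valence configurations: Al⁺ [Ne]3s², O⁺ [He]2s²2p³.
The numbers (kJ/mol): Al 1817, O 3388.
Hence IE_2: Al < O.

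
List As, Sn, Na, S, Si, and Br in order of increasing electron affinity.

Na, As, Sn, Si, S, Br

Na is in period 3, group 1; Si is in period 3, group 14; S is in period 3, group 16; As is in period 4, group 15; Br is in period 4, group 17; Sn is in period 5, group 14.
Atoms with high Z_eff and room in the valence shell (especially the halogens) have the most exothermic electron affinities.
These span different periods and groups, so the two trends combine.
As > Na: period and group pull opposite ways; the across-period shift dominates (78 vs 53 kJ/mol).
Sn > As: this pair runs against the simple trend — see the exception note.
Si > Sn: they share group 14; the group trend gives Si the larger value.
S > Si: both are in period 3; the period trend gives S the larger value.
Br > S: period and group pull opposite ways; the across-period shift dominates (325 vs 200 kJ/mol).
Note the exception: Sn has a higher electron affinity than As, contrary to the simple trend — adding an electron to As's half-filled np³ subshell costs electron-pairing energy.
Tabulated electron affinity (kJ/mol): Na 53, Si 134, S 200, As 78, Br 325, Sn 107.
So from lowest to highest: Na < As < Sn < Si < S < Br.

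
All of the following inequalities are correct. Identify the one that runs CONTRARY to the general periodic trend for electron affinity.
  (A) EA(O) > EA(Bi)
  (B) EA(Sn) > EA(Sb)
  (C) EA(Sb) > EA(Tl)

The general trend: electron affinity increases across a period and decreases down a group.
(A) O (period 2, group 16) vs Bi (period 6, group 15): the stated order agrees with the simple trend.
(B) Sn (period 5, group 14) vs Sb (period 5, group 15): the stated order contradicts the simple trend.
(C) Sb (period 5, group 15) vs Tl (period 6, group 13): the stated order agrees with the simple trend.
The exception is (B): adding an electron to Sb's half-filled 5p³ is unfavourable, so Sn has the more exothermic EA.

(B)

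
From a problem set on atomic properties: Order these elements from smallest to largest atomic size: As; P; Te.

P is in period 3, group 15; As is in period 4, group 15; Te is in period 5, group 16.
Atomic radius shrinks across a period as nuclear charge pulls the same shell inward, and grows down a group as new shells are added.
These span different periods and groups, so the two trends combine.
As > P: As sits below P in group 15, so the down-group effect alone puts As larger.
Te > As: period and group pull opposite ways; the down-group shift dominates (136 vs 121 pm).
For reference (pm): P 111, As 121, Te 136.
So from smallest to largest: P < As < Te.

P < As < Te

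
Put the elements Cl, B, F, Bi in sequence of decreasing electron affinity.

Cl > F > Bi > B

B is in period 2, group 13; F is in period 2, group 17; Cl is in period 3, group 17; Bi is in period 6, group 15.
EA tends to increase across a period and decrease down a group, though the pattern is less regular than for IE or radius.
Neither a single period nor a single group — weigh both effects.
Bi > B: the two effects oppose for this pair; the across-period effect wins (91 vs 27 kJ/mol).
F > Bi: both effects reinforce here, so F is clearly the higher of the two.
Cl > F: this pair runs against the simple trend — see the exception note.
Note the exception: Cl has a higher electron affinity than F, contrary to the simple trend — F's small 2p subshell makes the incoming electron feel strong e⁻–e⁻ repulsion, so Cl actually releases more energy on gaining an electron.
Tabulated electron affinity (kJ/mol): B 27, F 328, Cl 349, Bi 91.
So from highest to lowest: Cl > F > Bi > B.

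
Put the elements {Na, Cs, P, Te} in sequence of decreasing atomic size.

Cs > Na > Te > P

Na is in period 3, group 1; P is in period 3, group 15; Te is in period 5, group 16; Cs is in period 6, group 1.
Across a period the added protons contract the valence shell; down a group each new principal shell makes the atom larger.
These span different periods and groups, so the two trends combine.
Te > P: period and group pull opposite ways; the down-group shift dominates (136 vs 111 pm).
Na > Te: period and group pull opposite ways; the across-period shift dominates (155 vs 136 pm).
Cs > Na: they share group 1; the group trend gives Cs the larger value.
Approximate values (pm): Na 155, P 111, Te 136, Cs 232.
So from largest to smallest: Cs > Na > Te > P.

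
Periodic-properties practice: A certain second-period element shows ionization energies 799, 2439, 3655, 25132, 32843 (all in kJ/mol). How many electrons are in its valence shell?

3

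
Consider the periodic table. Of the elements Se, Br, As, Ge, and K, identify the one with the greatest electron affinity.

Br

K is in period 4, group 1; Ge is in period 4, group 14; As is in period 4, group 15; Se is in period 4, group 16; Br is in period 4, group 17.
EA tends to increase across a period and decrease down a group, though the pattern is less regular than for IE or radius.
All lie in period 4; the across-period trend (electron affinity increases left to right) applies, with the exception below.
Note the exception: Ge has a higher electron affinity than As, contrary to the simple trend — adding an electron to As's half-filled 4p³ is unfavourable, so Ge (4p²) has the more exothermic EA.
Tabulated electron affinity (kJ/mol): K 48, Ge 119, As 78, Se 195, Br 325.
The greatest electron affinity among these belongs to Br.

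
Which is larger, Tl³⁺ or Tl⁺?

Both ions have Z = 81 protons, but Tl³⁺ has lost more electrons, so its remaining electrons feel a larger effective nuclear charge per electron and are pulled in more tightly.
Higher positive charge → smaller ion, so Tl⁺ > Tl³⁺.

Tl⁺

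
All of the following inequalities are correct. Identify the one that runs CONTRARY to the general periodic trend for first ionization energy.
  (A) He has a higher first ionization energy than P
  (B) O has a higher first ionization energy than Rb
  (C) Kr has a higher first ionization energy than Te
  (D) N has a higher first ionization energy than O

(D)

The general trend: first ionization energy increases across a period and decreases down a group.
(A) He (period 1, group 18) vs P (period 3, group 15): the stated order agrees with the simple trend.
(B) O (period 2, group 16) vs Rb (period 5, group 1): the stated order agrees with the simple trend.
(C) Kr (period 4, group 18) vs Te (period 5, group 16): the stated order agrees with the simple trend.
(D) N (period 2, group 15) vs O (period 2, group 16): the stated order contradicts the simple trend.
The exception is (D): pairing an electron in O's 2p⁴ costs repulsion energy, so O ionizes more easily than half-filled N (2p³).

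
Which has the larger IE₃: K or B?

K

The third ionization energy removes an electron from the +2 ion. For each element: K²⁺ is already 1 electron into the core; B²⁺ still has 1 valence electron.
Core electrons are held far more tightly than valence electrons, so K tops the IE_3 order.
Approximate IE_3 values (kJ/mol): K 4420, B 3660.
Hence IE_3: B < K.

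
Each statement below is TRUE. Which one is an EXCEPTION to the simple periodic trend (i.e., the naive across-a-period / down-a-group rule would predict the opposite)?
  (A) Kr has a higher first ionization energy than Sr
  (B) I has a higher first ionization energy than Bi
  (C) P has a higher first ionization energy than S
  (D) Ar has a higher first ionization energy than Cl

(C)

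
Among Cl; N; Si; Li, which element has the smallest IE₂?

After 1 electron has been removed, what remains? Cl⁺ still has 6 valence electrons; N⁺ still has 4 valence electrons; Si⁺ still has 3 valence electrons; Li⁺ is the bare [He] core.
Core electrons are held far more tightly than valence electrons, so Li tops the IE_2 order.
Valence configurations: Cl⁺ [Ne]3s²3p⁴, N⁺ [He]2s²2p², Si⁺ [Ne]3s²3p¹.
Tabulated IE_2 (kJ/mol): Cl 2298, N 2856, Si 1577, Li 7298.
Putting it together, IE_2: Si < Cl < N < Li.

Si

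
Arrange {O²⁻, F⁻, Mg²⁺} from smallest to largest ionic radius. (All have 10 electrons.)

Mg²⁺, F⁻, O²⁻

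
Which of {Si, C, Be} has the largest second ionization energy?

IE_2 is the cost of taking one more electron from the +1 cation: Si⁺ still has 3 valence electrons; C⁺ still has 3 valence electrons; Be⁺ still has 1 valence electron.
All are still removing valence electrons, so compare the +1 ions as you would atoms: IE_2 generally rises across a period (higher Z_eff) and falls down a group (larger shell), subject to the usual subshell exceptions.
Valence configurations: Si⁺ [Ne]3s²3p¹, C⁺ [He]2s²2p¹, Be⁺ [He]2s¹.
Approximate IE_2 values (kJ/mol): Si 1577, C 2353, Be 1757.
So the second ionization energies run Si < Be < C.

C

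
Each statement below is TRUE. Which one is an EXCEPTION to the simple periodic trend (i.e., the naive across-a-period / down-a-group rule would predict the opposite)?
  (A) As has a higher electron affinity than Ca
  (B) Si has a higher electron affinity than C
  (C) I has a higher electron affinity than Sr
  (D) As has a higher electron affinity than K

(B)

The general trend: electron affinity increases across a period and decreases down a group.
(A) As (period 4, group 15) vs Ca (period 4, group 2): the stated order agrees with the simple trend.
(B) Si (period 3, group 14) vs C (period 2, group 14): the stated order contradicts the simple trend.
(C) I (period 5, group 17) vs Sr (period 5, group 2): the stated order agrees with the simple trend.
(D) As (period 4, group 15) vs K (period 4, group 1): the stated order agrees with the simple trend.
The exception is (B): Si's larger, more diffuse 3p orbitals accept an added electron slightly more readily than C's compact 2p.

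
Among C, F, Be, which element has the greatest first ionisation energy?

Be is in period 2, group 2; C is in period 2, group 14; F is in period 2, group 17.
First ionization energy rises across a period (greater Z_eff holds electrons more tightly) and falls down a group (valence electrons are farther from the nucleus).
All lie in period 2, so first ionization energy increases left to right.
The greatest first ionisation energy among these belongs to F.

F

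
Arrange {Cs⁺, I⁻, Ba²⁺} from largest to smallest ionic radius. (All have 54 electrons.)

I⁻, Cs⁺, Ba²⁺

All of these have 54 electrons, so size is governed by nuclear charge alone: the more protons, the stronger the pull on the same electron cloud, and the smaller the ion.
Nuclear charges: Ba²⁺ (Z=56), Cs⁺ (Z=55), I⁻ (Z=53).
Largest to smallest: I⁻ > Cs⁺ > Ba²⁺.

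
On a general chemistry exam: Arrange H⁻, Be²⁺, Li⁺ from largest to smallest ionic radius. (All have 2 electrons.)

All of these have 2 electrons, so size is governed by nuclear charge alone: the more protons, the stronger the pull on the same electron cloud, and the smaller the ion.
Nuclear charges: Be²⁺ (Z=4), Li⁺ (Z=3), H⁻ (Z=1).
Largest to smallest: H⁻ > Li⁺ > Be²⁺.

H⁻, Li⁺, Be²⁺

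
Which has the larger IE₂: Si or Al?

Al

Consider each +1 ion: Si⁺ still has 3 valence electrons; Al⁺ still has 2 valence electrons.
All are still removing valence electrons, so compare the +1 ions as you would atoms: IE_2 generally rises across a period (higher Z_eff) and falls down a group (larger shell), subject to the usual subshell exceptions.
Valence configurations: Si⁺ [Ne]3s²3p¹, Al⁺ [Ne]3s².
Si⁺ loses a lone 3p electron whereas Al⁺ must break into a filled 3s² pair, so IE_2(Al) > IE_2(Si) even though Si has the higher nuclear charge.
Tabulated IE_2 (kJ/mol): Si 1577, Al 1817.
Hence IE_2: Si < Al.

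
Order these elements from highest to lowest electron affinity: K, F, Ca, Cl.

Atoms with high Z_eff and room in the valence shell (especially the halogens) have the most exothermic electron affinities.
Neither a single period nor a single group — weigh both effects.
K > Ca: this pair runs against the simple trend — see the exception note.
F > K: both effects reinforce here, so F is clearly the higher of the two.
Cl > F: this pair runs against the simple trend — see the exception note.
Note the exception: K has a higher electron affinity than Ca, contrary to the simple trend — adding an electron to Ca (ns²) has to open a new, higher-energy np subshell, which is unfavourable.
Note the exception: Cl has a higher electron affinity than F, contrary to the simple trend — F's small 2p subshell makes the incoming electron feel strong e⁻–e⁻ repulsion, so Cl actually releases more energy on gaining an electron.
Approximate values (kJ/mol): F 328, Cl 349, K 48, Ca 2.
So from highest to lowest: Cl > F > K > Ca.

Cl > F > K > Ca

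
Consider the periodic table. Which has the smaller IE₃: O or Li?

O

After 2 electrons have been removed, what remains? O²⁺ still has 4 valence electrons; Li²⁺ is already 1 electron into the core.
Core electrons are held far more tightly than valence electrons, so Li tops the IE_3 order.
The numbers (kJ/mol): O 5300, Li 11815.
Hence IE_3: O < Li.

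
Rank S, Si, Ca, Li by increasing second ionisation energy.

Ca < Si < S < Li

Consider each +1 ion: S⁺ still has 5 valence electrons; Si⁺ still has 3 valence electrons; Ca⁺ still has 1 valence electron; Li⁺ is the bare [He] core.
Pulling an electron out of a noble-gas core costs far more than removing a remaining valence electron, so Li sits at the high end of IE_2.
Valence configurations: S⁺ [Ne]3s²3p³, Si⁺ [Ne]3s²3p¹, Ca⁺ [Ar]4s¹.
Tabulated IE_2 (kJ/mol): S 2252, Si 1577, Ca 1145, Li 7298.
Overall IE_2 order: Ca < Si < S < Li.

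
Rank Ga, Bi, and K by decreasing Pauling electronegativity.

K is in period 4, group 1; Ga is in period 4, group 13; Bi is in period 6, group 15.
Atoms toward the upper right of the periodic table pull bonding electrons most strongly.
Neither a single period nor a single group — weigh both effects.
Ga > K: both are in period 4; the period trend gives Ga the larger value.
Bi > Ga: the two effects oppose for this pair; the across-period effect wins (2.02 vs 1.81).
Tabulated electronegativity (Pauling): K 0.82, Ga 1.81, Bi 2.02.
So from highest to lowest: Bi > Ga > K.

Bi > Ga > K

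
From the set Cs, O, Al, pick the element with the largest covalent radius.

Cs

O is in period 2, group 16; Al is in period 3, group 13; Cs is in period 6, group 1.
Radius decreases left→right (rising Z_eff, same n) and increases top→bottom (higher n).
Here both period and group differ, so the two effects have to be weighed against each other.
Al > O: both effects reinforce here, so Al is clearly the larger of the two.
Cs > Al: relative to Al, both the across-period and down-group shifts push Cs's atomic radius up.
For reference (pm): O 63, Al 126, Cs 232.
The largest covalent radius among these belongs to Cs.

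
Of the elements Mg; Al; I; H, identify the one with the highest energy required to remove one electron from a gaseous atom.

H is in period 1, group 1; Mg is in period 3, group 2; Al is in period 3, group 13; I is in period 5, group 17.
IE₁ increases left→right with effective nuclear charge and decreases top→bottom as the valence shell moves farther out.
These span different periods and groups, so the two trends combine.
Mg > Al: this pair runs against the simple trend — see the exception note.
I > Mg: the two effects oppose for this pair; the across-period effect wins (1008 vs 738 kJ/mol).
H > I: the two effects oppose for this pair; the down-group effect wins (1312 vs 1008 kJ/mol).
Note the exception: Mg has a higher first ionization energy than Al, contrary to the simple trend — Al's single 3p electron is easier to remove than one from Mg's filled 3s².
Tabulated first ionization energy (kJ/mol): H 1312, Mg 738, Al 578, I 1008.
The highest energy required to remove one electron from a gaseous atom among these belongs to H.

H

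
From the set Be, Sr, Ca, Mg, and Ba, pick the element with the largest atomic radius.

Ba

Be is in period 2, group 2; Mg is in period 3, group 2; Ca is in period 4, group 2; Sr is in period 5, group 2; Ba is in period 6, group 2.
Atomic radius shrinks across a period as nuclear charge pulls the same shell inward, and grows down a group as new shells are added.
All are in group 2, so atomic radius increases down the group.
The largest atomic radius among these belongs to Ba.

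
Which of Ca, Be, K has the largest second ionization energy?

The second ionization energy removes an electron from the +1 ion. For each element: Ca⁺ still has 1 valence electron; Be⁺ still has 1 valence electron; K⁺ is the bare [Ar] core.
Core electrons are held far more tightly than valence electrons, so K tops the IE_2 order.
Valence configurations: Ca⁺ [Ar]4s¹, Be⁺ [He]2s¹.
The numbers (kJ/mol): Ca 1145, Be 1757, K 3052.
Putting it together, IE_2: Ca < Be < K.

K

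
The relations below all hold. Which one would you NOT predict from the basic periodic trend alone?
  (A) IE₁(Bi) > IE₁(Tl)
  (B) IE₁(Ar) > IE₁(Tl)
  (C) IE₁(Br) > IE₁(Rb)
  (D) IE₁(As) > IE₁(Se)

The general trend: first ionization energy increases across a period and decreases down a group.
(A) Bi (period 6, group 15) vs Tl (period 6, group 13): the stated order agrees with the simple trend.
(B) Ar (period 3, group 18) vs Tl (period 6, group 13): the stated order agrees with the simple trend.
(C) Br (period 4, group 17) vs Rb (period 5, group 1): the stated order agrees with the simple trend.
(D) As (period 4, group 15) vs Se (period 4, group 16): the stated order contradicts the simple trend.
The exception is (D): Se (4p⁴) ionizes more easily than half-filled As (4p³).

(D)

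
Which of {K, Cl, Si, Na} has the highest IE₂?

IE_2 is the cost of taking one more electron from the +1 cation: K⁺ is the bare [Ar] core; Cl⁺ still has 6 valence electrons; Si⁺ still has 3 valence electrons; Na⁺ is the bare [Ne] core.
Breaking into a closed-shell core is much more expensive than removing a leftover valence electron — K and Na have the largest IE_2 here.
Valence configurations: Cl⁺ [Ne]3s²3p⁴, Si⁺ [Ne]3s²3p¹.
Tabulated IE_2 (kJ/mol): K 3052, Cl 2298, Si 1577, Na 4562.
Putting it together, IE_2: Si < Cl < K < Na.

Na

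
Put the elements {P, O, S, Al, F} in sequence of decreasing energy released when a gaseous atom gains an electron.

F > S > O > P > Al

O is in period 2, group 16; F is in period 2, group 17; Al is in period 3, group 13; P is in period 3, group 15; S is in period 3, group 16.
Atoms with high Z_eff and room in the valence shell (especially the halogens) have the most exothermic electron affinities.
Neither a single period nor a single group — weigh both effects.
P > Al: both are in period 3; the period trend gives P the larger value.
O > P: relative to P, both the across-period and down-group shifts push O's electron affinity up.
S > O: this pair runs against the simple trend — see the exception note.
F > S: relative to S, both the across-period and down-group shifts push F's electron affinity up.
Note the exception: S has a higher electron affinity than O, contrary to the simple trend — the compact 2p subshell of O repels the added electron more than S's larger 3p does.
Approximate values (kJ/mol): O 141, F 328, Al 42, P 72, S 200.
So from highest to lowest: F > S > O > P > Al.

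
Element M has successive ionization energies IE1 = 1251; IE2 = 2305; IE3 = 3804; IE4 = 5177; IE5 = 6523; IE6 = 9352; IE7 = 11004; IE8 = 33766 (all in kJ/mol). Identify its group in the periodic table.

Look for the largest jump between consecutive ionization energies: IE8/IE7 ≈ 3.1, far larger than any earlier ratio.
That jump marks the point where a core electron is being removed. So the atom has 7 valence electrons.
A main-group element with 7 valence electrons is in group 17.

Group 17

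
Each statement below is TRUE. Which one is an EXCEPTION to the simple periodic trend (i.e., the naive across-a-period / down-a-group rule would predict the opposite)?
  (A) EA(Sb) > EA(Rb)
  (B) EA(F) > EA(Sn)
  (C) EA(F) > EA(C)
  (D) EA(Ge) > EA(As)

The general trend: electron affinity increases across a period and decreases down a group.
(A) Sb (period 5, group 15) vs Rb (period 5, group 1): the stated order agrees with the simple trend.
(B) F (period 2, group 17) vs Sn (period 5, group 14): the stated order agrees with the simple trend.
(C) F (period 2, group 17) vs C (period 2, group 14): the stated order agrees with the simple trend.
(D) Ge (period 4, group 14) vs As (period 4, group 15): the stated order contradicts the simple trend.
The exception is (D): adding an electron to As's half-filled 4p³ is unfavourable, so Ge (4p²) has the more exothermic EA.

(D)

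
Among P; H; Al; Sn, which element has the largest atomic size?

Moving right in a period, electrons are added to the same shell under a stronger nuclear pull, so atoms get smaller; moving down, a new shell is opened and atoms get larger.
Here both period and group differ, so the two effects have to be weighed against each other.
P > H: the two effects oppose for this pair; the down-group effect wins (111 vs 32 pm).
Al > P: both are in period 3; the period trend gives Al the larger value.
Sn > Al: period and group pull opposite ways; the down-group shift dominates (140 vs 126 pm).
Tabulated atomic radius (pm): H 32, Al 126, P 111, Sn 140.
The largest atomic size among these belongs to Sn.

Sn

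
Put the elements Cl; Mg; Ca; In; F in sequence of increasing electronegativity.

Ca < Mg < In < Cl < F

F is in period 2, group 17; Mg is in period 3, group 2; Cl is in period 3, group 17; Ca is in period 4, group 2; In is in period 5, group 13.
Electronegativity increases across a period and decreases down a group, tracking effective nuclear charge and atomic size.
Neither a single period nor a single group — weigh both effects.
Mg > Ca: Mg sits above Ca in group 2, so the down-group effect alone puts Mg higher.
In > Mg: the two effects oppose for this pair; the across-period effect wins (1.78 vs 1.31).
Cl > In: both effects reinforce here, so Cl is clearly the higher of the two.
F > Cl: they share group 17; the group trend gives F the larger value.
Approximate values (Pauling): F 3.98, Mg 1.31, Cl 3.16, Ca 1.00, In 1.78.
So from lowest to highest: Ca < Mg < In < Cl < F.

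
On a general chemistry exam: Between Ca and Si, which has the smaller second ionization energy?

Consider each +1 ion: Ca⁺ still has 1 valence electron; Si⁺ still has 3 valence electrons.
All are still removing valence electrons, so compare the +1 ions as you would atoms: IE_2 generally rises across a period (higher Z_eff) and falls down a group (larger shell), subject to the usual subshell exceptions.
Valence configurations: Ca⁺ [Ar]4s¹, Si⁺ [Ne]3s²3p¹.
The numbers (kJ/mol): Ca 1145, Si 1577.
Overall IE_2 order: Ca < Si.

Ca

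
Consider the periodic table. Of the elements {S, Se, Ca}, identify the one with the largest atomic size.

Ca

Across a period the added protons contract the valence shell; down a group each new principal shell makes the atom larger.
Neither a single period nor a single group — weigh both effects.
Se > S: Se sits below S in group 16, so the down-group effect alone puts Se larger.
Ca > Se: both are in period 4; the period trend gives Ca the larger value.
Approximate values (pm): S 103, Ca 171, Se 116.
The largest atomic size among these belongs to Ca.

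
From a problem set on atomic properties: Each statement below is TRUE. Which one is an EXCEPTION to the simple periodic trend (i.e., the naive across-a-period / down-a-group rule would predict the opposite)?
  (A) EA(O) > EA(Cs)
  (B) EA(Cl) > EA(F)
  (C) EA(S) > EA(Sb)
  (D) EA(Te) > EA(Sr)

The general trend: electron affinity increases across a period and decreases down a group.
(A) O (period 2, group 16) vs Cs (period 6, group 1): the stated order agrees with the simple trend.
(B) Cl (period 3, group 17) vs F (period 2, group 17): the stated order contradicts the simple trend.
(C) S (period 3, group 16) vs Sb (period 5, group 15): the stated order agrees with the simple trend.
(D) Te (period 5, group 16) vs Sr (period 5, group 2): the stated order agrees with the simple trend.
The exception is (B): F's small 2p subshell makes the incoming electron feel strong e⁻–e⁻ repulsion, so Cl actually releases more energy on gaining an electron.

(B)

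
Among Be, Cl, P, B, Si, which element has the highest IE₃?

The third ionization energy removes an electron from the +2 ion. For each element: Be²⁺ is the bare [He] core; Cl²⁺ still has 5 valence electrons; P²⁺ still has 3 valence electrons; B²⁺ still has 1 valence electron; Si²⁺ still has 2 valence electrons.
Pulling an electron out of a noble-gas core costs far more than removing a remaining valence electron, so Be sits at the high end of IE_3.
Valence configurations: Cl²⁺ [Ne]3s²3p³, P²⁺ [Ne]3s²3p¹, B²⁺ [He]2s¹, Si²⁺ [Ne]3s².
P²⁺ loses a lone 3p electron whereas Si²⁺ must break into a filled 3s² pair, so IE_3(Si) > IE_3(P) even though P has the higher nuclear charge.
Approximate IE_3 values (kJ/mol): Be 14849, Cl 3822, P 2914, B 3660, Si 3232.
Putting it together, IE_3: P < Si < B < Cl < Be.

Be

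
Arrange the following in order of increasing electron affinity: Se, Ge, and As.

As < Ge < Se

Ge is in period 4, group 14; As is in period 4, group 15; Se is in period 4, group 16.
EA tends to increase across a period and decrease down a group, though the pattern is less regular than for IE or radius.
All lie in period 4; the across-period trend (electron affinity increases left to right) applies, with the exception below.
Note the exception: Ge has a higher electron affinity than As, contrary to the simple trend — adding an electron to As's half-filled 4p³ is unfavourable, so Ge (4p²) has the more exothermic EA.
Approximate values (kJ/mol): Ge 119, As 78, Se 195.
So from lowest to highest: As < Ge < Se.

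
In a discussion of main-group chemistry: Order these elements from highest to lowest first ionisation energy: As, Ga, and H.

H > As > Ga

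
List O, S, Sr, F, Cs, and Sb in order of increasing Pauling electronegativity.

Cs, Sr, Sb, S, O, F

O is in period 2, group 16; F is in period 2, group 17; S is in period 3, group 16; Sr is in period 5, group 2; Sb is in period 5, group 15; Cs is in period 6, group 1.
Atoms toward the upper right of the periodic table pull bonding electrons most strongly.
Neither a single period nor a single group — weigh both effects.
Sr > Cs: relative to Cs, both the across-period and down-group shifts push Sr's electronegativity up.
Sb > Sr: Sb lies to the right of Sr in period 5, so the across-period effect alone puts Sb higher.
S > Sb: relative to Sb, both the across-period and down-group shifts push S's electronegativity up.
O > S: O sits above S in group 16, so the down-group effect alone puts O higher.
F > O: both are in period 2; the period trend gives F the larger value.
Tabulated electronegativity (Pauling): O 3.44, F 3.98, S 2.58, Sr 0.95, Sb 2.05, Cs 0.79.
So from lowest to highest: Cs < Sr < Sb < S < O < F.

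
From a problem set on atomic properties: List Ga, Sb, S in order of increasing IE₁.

S is in period 3, group 16; Ga is in period 4, group 13; Sb is in period 5, group 15.
First ionization energy rises across a period (greater Z_eff holds electrons more tightly) and falls down a group (valence electrons are farther from the nucleus).
Neither a single period nor a single group — weigh both effects.
Sb > Ga: period and group pull opposite ways; the across-period shift dominates (831 vs 579 kJ/mol).
S > Sb: relative to Sb, both the across-period and down-group shifts push S's first ionization energy up.
Tabulated first ionization energy (kJ/mol): S 1000, Ga 579, Sb 831.
So from lowest to highest: Ga < Sb < S.

Ga, Sb, S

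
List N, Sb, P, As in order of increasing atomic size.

N is in period 2, group 15; P is in period 3, group 15; As is in period 4, group 15; Sb is in period 5, group 15.
Moving right in a period, electrons are added to the same shell under a stronger nuclear pull, so atoms get smaller; moving down, a new shell is opened and atoms get larger.
All are in group 15, so atomic radius increases down the group.
So from smallest to largest: N < P < As < Sb.

N, P, As, Sb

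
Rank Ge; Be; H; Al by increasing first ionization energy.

Al < Ge < Be < H

H is in period 1, group 1; Be is in period 2, group 2; Al is in period 3, group 13; Ge is in period 4, group 14.
IE₁ increases left→right with effective nuclear charge and decreases top→bottom as the valence shell moves farther out.
These sit on a diagonal, where the across-period and down-group effects partly cancel.
Ge > Al: the two effects oppose for this pair; the across-period effect wins (762 vs 578 kJ/mol).
Be > Ge: period and group pull opposite ways; the down-group shift dominates (900 vs 762 kJ/mol).
H > Be: the two effects oppose for this pair; the down-group effect wins (1312 vs 900 kJ/mol).
Tabulated first ionization energy (kJ/mol): H 1312, Be 900, Al 578, Ge 762.
So from lowest to highest: Al < Ge < Be < H.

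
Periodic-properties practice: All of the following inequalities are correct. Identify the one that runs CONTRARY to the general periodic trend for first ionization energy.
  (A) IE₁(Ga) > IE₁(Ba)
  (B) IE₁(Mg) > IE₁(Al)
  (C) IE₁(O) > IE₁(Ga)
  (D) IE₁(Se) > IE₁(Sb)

The general trend: first ionization energy increases across a period and decreases down a group.
(A) Ga (period 4, group 13) vs Ba (period 6, group 2): the stated order agrees with the simple trend.
(B) Mg (period 3, group 2) vs Al (period 3, group 13): the stated order contradicts the simple trend.
(C) O (period 2, group 16) vs Ga (period 4, group 13): the stated order agrees with the simple trend.
(D) Se (period 4, group 16) vs Sb (period 5, group 15): the stated order agrees with the simple trend.
The exception is (B): Al's single 3p electron is easier to remove than one from Mg's filled 3s².

(B)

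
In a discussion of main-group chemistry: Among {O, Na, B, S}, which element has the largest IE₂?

Na

After 1 electron has been removed, what remains? O⁺ still has 5 valence electrons; Na⁺ is the bare [Ne] core; B⁺ still has 2 valence electrons; S⁺ still has 5 valence electrons.
Pulling an electron out of a noble-gas core costs far more than removing a remaining valence electron, so Na sits at the high end of IE_2.
Valence configurations: O⁺ [He]2s²2p³, B⁺ [He]2s², S⁺ [Ne]3s²3p³.
The numbers (kJ/mol): O 3388, Na 4562, B 2427, S 2252.
Hence IE_2: S < B < O < Na.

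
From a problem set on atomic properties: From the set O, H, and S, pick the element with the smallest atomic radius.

H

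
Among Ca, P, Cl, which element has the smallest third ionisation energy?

The third ionization energy removes an electron from the +2 ion. For each element: Ca²⁺ is the bare [Ar] core; P²⁺ still has 3 valence electrons; Cl²⁺ still has 5 valence electrons.
Core electrons are held far more tightly than valence electrons, so Ca tops the IE_3 order.
Valence configurations: P²⁺ [Ne]3s²3p¹, Cl²⁺ [Ne]3s²3p³.
Tabulated IE_3 (kJ/mol): Ca 4912, P 2914, Cl 3822.
So the third ionization energies run P < Cl < Ca.

P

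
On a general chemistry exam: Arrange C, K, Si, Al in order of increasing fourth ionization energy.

Si, K, C, Al

IE_4 is the cost of taking one more electron from the +3 cation: C³⁺ still has 1 valence electron; K³⁺ is already 2 electrons into the core; Si³⁺ still has 1 valence electron; Al³⁺ is the bare [Ne] core.
Usually core removal costs more than valence removal, but here the competition is close: a tightly held n=2 valence electron can cost more to remove than an n=3 core electron, so the actual values have to decide it.
Valence configurations: C³⁺ [He]2s¹, Si³⁺ [Ne]3s¹.
Tabulated IE_4 (kJ/mol): C 6223, K 5877, Si 4356, Al 11577.
Overall IE_4 order: Si < K < C < Al.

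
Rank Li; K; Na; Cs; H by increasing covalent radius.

H is in period 1, group 1; Li is in period 2, group 1; Na is in period 3, group 1; K is in period 4, group 1; Cs is in period 6, group 1.
Radius decreases left→right (rising Z_eff, same n) and increases top→bottom (higher n).
All are in group 1, so atomic radius increases down the group.
So from smallest to largest: H < Li < Na < K < Cs.

H, Li, Na, K, Cs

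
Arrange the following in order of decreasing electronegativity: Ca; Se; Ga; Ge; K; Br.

K is in period 4, group 1; Ca is in period 4, group 2; Ga is in period 4, group 13; Ge is in period 4, group 14; Se is in period 4, group 16; Br is in period 4, group 17.
Smaller atoms with higher effective nuclear charge are more electronegative.
All lie in period 4, so electronegativity increases left to right.
So from highest to lowest: Br > Se > Ge > Ga > Ca > K.

Br > Se > Ge > Ga > Ca > K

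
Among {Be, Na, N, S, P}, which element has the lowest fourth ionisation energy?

Consider each +3 ion: Be³⁺ is already 1 electron into the core; Na³⁺ is already 2 electrons into the core; N³⁺ still has 2 valence electrons; S³⁺ still has 3 valence electrons; P³⁺ still has 2 valence electrons.
Breaking into a closed-shell core is much more expensive than removing a leftover valence electron — Na and Be have the largest IE_4 here.
Valence configurations: N³⁺ [He]2s², S³⁺ [Ne]3s²3p¹, P³⁺ [Ne]3s².
S³⁺ loses a lone 3p electron whereas P³⁺ must break into a filled 3s² pair, so IE_4(P) > IE_4(S) even though S has the higher nuclear charge.
Tabulated IE_4 (kJ/mol): Be 21007, Na 9543, N 7475, S 4556, P 4964.
Putting it together, IE_4: S < P < N < Na < Be.

S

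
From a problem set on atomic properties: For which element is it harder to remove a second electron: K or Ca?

K

IE_2 is the cost of taking one more electron from the +1 cation: K⁺ is the bare [Ar] core; Ca⁺ still has 1 valence electron.
Breaking into a closed-shell core is much more expensive than removing a leftover valence electron — K has the largest IE_2 here.
Approximate IE_2 values (kJ/mol): K 3052, Ca 1145.
Hence IE_2: Ca < K.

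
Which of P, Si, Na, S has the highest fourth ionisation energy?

After 3 electrons have been removed, what remains? P³⁺ still has 2 valence electrons; Si³⁺ still has 1 valence electron; Na³⁺ is already 2 electrons into the core; S³⁺ still has 3 valence electrons.
Core electrons are held far more tightly than valence electrons, so Na tops the IE_4 order.
Valence configurations: P³⁺ [Ne]3s², Si³⁺ [Ne]3s¹, S³⁺ [Ne]3s²3p¹.
S³⁺ loses a lone 3p electron whereas P³⁺ must break into a filled 3s² pair, so IE_4(P) > IE_4(S) even though S has the higher nuclear charge.
Approximate IE_4 values (kJ/mol): P 4964, Si 4356, Na 9543, S 4556.
Putting it together, IE_4: Si < S < P < Na.

Na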